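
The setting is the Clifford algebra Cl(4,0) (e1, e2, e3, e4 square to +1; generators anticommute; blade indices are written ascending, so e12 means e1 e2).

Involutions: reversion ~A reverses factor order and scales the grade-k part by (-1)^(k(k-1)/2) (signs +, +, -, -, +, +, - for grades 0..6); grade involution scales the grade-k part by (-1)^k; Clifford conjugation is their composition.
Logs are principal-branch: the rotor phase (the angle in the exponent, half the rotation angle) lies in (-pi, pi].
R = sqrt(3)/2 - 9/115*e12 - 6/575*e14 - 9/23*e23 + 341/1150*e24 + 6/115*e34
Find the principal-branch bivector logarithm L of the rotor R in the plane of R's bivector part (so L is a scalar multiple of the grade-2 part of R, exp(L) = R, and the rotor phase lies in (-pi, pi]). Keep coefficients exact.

The scalar part of R is sqrt(3)/2, which pins the rotor phase on the principal branch; dividing the bivector part by the sine of that phase recovers the unit plane, and L is the phase times that plane.
Concretely: cos(phase) = sqrt(3)/2 gives phase = ±pi/6, and since phase/sin(phase) is even the sign is immaterial: L = (phase/sin(phase)) * <R>_2 = (pi/3) * <R>_2.
Answer: -3*pi/115*e12 - 2*pi/575*e14 - 3*pi/23*e23 + 341*pi/3450*e24 + 2*pi/115*e34


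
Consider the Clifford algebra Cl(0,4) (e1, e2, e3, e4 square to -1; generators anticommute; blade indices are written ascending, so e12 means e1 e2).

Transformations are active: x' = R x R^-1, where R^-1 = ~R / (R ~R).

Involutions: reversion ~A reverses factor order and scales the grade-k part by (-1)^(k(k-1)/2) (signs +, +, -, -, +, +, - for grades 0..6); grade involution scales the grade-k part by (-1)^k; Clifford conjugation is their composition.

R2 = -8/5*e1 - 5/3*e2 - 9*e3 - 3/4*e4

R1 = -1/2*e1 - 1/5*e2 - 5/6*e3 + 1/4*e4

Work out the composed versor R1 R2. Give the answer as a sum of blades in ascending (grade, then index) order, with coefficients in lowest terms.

Distribute over the terms of R1 (each basis-blade product reordered to ascending indices, repeated generators contracted through their squares):
(-1/2*e1) R2 = -4/5 + 5/6*e12 + 9/2*e13 + 3/8*e14
(-1/5*e2) R2 = -1/3 - 8/25*e12 + 9/5*e23 + 3/20*e24
(-5/6*e3) R2 = -15/2 - 4/3*e13 - 25/18*e23 + 5/8*e34
(1/4*e4) R2 = 3/16 + 2/5*e14 + 5/12*e24 + 9/4*e34
Summing the partial products and collecting blades:
Answer: -2027/240 + 77/150*e12 + 19/6*e13 + 31/40*e14 + 37/90*e23 + 17/30*e24 + 23/8*e34


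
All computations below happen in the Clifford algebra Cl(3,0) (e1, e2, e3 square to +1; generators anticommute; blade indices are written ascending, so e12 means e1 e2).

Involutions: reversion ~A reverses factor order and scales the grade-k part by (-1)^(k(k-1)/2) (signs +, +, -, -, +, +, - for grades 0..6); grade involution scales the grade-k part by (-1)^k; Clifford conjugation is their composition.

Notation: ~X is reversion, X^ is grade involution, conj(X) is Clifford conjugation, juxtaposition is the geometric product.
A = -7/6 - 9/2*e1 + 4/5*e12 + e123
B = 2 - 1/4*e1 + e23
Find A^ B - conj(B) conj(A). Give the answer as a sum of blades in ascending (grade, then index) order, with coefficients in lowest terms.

first term: -83/24 + 247/24*e1 + 1/5*e2 + 8/5*e12 + 4/5*e13 - 11/12*e23 + 5/2*e123
second term: -29/24 + 233/24*e1 - 1/5*e2 - 8/5*e12 - 4/5*e13 + 17/12*e23 - 5/2*e123
Answer: -9/4 + 7/12*e1 + 2/5*e2 + 16/5*e12 + 8/5*e13 - 7/3*e23 + 5*e123


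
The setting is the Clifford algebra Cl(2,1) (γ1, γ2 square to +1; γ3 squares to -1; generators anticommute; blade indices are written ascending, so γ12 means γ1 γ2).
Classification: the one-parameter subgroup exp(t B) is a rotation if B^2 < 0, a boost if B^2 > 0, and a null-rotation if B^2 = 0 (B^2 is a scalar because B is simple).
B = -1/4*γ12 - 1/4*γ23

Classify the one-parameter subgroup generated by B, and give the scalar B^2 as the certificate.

B^2 term by term: the squares give (-1/4)^2*(γ12)^2 + (-1/4)^2*(γ23)^2 = 1/16*(-1) + 1/16*(+1) = 0 (each basis 2-blade squares to minus the product of its generators' squares); cross terms between blades sharing an index anticommute and cancel. So B^2 = 0.
Answer: null-rotation, certificate B^2 = 0. B^2 = 0 is basis-independent, so its sign is the whole story.


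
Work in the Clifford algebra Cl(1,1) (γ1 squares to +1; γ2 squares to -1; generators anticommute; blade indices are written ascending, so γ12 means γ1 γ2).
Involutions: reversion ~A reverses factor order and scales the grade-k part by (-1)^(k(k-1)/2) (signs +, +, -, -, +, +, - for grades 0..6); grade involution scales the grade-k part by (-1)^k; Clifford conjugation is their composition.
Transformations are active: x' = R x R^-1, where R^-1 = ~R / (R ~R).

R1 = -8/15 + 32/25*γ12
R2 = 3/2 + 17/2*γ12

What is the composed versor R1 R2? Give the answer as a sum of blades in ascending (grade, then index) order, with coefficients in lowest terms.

Distribute over the terms of R1 (each basis-blade product reordered to ascending indices, repeated generators contracted through their squares):
(-8/15) R2 = -4/5 - 68/15*γ12
(32/25*γ12) R2 = 272/25 + 48/25*γ12
Summing the partial products and collecting blades:
Answer: 252/25 - 196/75*γ12


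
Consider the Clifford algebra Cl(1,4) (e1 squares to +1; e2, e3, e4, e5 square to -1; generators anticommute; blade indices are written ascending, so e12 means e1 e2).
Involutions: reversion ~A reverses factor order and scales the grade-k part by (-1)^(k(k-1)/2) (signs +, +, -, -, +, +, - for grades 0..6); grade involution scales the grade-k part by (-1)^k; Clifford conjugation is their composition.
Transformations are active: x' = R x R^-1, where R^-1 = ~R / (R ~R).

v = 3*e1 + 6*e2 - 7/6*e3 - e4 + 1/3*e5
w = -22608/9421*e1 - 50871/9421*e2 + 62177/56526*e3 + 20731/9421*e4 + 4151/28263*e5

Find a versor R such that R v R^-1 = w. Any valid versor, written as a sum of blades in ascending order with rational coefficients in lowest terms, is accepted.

Construction: equal norms (both -1061/36) license R = v + w = 5655/9421*e1 + 5655/9421*e2 - 1885/28263*e3 + 11310/9421*e4 + 4524/9421*e5 — nothing changes along that direction, while (v - w)/2 changes sign, so v maps onto w.
Answer: 5655/9421*e1 + 5655/9421*e2 - 1885/28263*e3 + 11310/9421*e4 + 4524/9421*e5


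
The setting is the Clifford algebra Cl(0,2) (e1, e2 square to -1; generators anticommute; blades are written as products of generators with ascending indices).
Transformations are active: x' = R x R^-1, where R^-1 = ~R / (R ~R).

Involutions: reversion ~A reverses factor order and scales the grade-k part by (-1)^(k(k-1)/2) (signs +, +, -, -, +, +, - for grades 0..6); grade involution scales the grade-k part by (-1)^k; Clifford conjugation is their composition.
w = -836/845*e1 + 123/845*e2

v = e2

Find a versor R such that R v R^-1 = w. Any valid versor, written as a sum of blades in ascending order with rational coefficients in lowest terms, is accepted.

A norm check does it: q(v) = q(w) = -1, hence R = v + w = -836/845*e1 + 968/845*e2 realises the map — parallel part kept, (v - w)/2 negated, v carried to w.
Answer: -836/845*e1 + 968/845*e2


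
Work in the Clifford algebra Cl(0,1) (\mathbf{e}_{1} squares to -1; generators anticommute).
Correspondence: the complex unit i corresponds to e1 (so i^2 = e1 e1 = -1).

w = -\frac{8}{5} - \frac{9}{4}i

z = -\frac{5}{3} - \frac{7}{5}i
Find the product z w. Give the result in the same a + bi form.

In blades: z = -\frac{5}{3} - \frac{7}{5} e_{1}, w = -\frac{8}{5} - \frac{9}{4} e_{1}.
Distribute z over w term by term (generator squares from the signature, products reordered to ascending indices): (-\frac{5}{3})*w = \frac{8}{3} + \frac{15}{4} e_{1}; (-\frac{7}{5} e_{1})*w = -\frac{63}{20} + \frac{56}{25} e_{1}.
Sum: -\frac{29}{60} + \frac{599}{100} e_{1}; translating back through the correspondence:
Answer: -\frac{29}{60} + \frac{599}{100}i


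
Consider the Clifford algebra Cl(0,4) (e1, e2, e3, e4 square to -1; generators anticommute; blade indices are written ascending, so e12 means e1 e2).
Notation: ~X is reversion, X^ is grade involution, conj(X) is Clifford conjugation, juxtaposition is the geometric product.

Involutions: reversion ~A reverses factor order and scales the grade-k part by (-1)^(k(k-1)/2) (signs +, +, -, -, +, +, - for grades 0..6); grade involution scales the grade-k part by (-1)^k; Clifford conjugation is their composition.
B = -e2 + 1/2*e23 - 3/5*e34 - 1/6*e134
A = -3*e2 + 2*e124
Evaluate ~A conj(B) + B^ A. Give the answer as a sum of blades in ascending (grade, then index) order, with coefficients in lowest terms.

first term: 3 - 3/2*e3 - 2*e14 - 1/3*e23 - 6/5*e123 - e134 - 9/5*e234 - 1/2*e1234
second term: 3 - 3/2*e3 + 2*e14 + 1/3*e23 + 6/5*e123 + e134 + 9/5*e234 - 1/2*e1234
Answer: 6 - 3*e3 - e1234


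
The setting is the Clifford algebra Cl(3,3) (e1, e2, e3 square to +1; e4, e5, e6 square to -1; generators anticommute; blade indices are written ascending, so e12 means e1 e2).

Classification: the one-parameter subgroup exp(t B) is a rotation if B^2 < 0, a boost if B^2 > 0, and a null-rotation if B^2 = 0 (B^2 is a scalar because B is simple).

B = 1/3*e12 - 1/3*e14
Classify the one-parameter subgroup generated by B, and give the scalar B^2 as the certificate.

B^2 term by term: the squares give (1/3)^2*(e12)^2 + (-1/3)^2*(e14)^2 = 1/9*(-1) + 1/9*(+1) = 0 (each basis 2-blade squares to minus the product of its generators' squares); cross terms between blades sharing an index anticommute and cancel. So B^2 = 0.
Answer: null-rotation, certificate B^2 = 0. The invariant at work: B^2 = 0 is unchanged by conjugation, hence its sign classifies the subgroup whatever basis B is written in.


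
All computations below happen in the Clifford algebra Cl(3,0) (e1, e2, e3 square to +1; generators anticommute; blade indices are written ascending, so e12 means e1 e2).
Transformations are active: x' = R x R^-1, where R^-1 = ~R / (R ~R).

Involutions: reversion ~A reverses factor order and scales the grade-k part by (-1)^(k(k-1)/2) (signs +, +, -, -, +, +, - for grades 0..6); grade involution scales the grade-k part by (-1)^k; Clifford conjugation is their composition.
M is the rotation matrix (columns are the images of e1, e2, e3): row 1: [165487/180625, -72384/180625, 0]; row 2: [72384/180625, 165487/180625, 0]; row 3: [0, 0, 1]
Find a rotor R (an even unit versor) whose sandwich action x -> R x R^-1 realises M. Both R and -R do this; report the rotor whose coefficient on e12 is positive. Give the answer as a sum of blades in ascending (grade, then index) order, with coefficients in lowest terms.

Method: write R = a + b12*e12 + b13*e13 + b23*e23 with a^2 + b12^2 + b13^2 + b23^2 = 1 (so R^-1 = ~R). Expanding the columns R e_j ~R gives tr M = 4a^2 - 1 and, from the antisymmetric part, M21 - M12 = -4a*b12, M13 - M31 = 4a*b13, M32 - M23 = -4a*b23.
Here tr M = 511599/180625, so a^2 = (1 + tr M)/4 = 173056/180625 and a = ±416/425. Taking a = 416/425: M21 - M12 = 144768/180625, M13 - M31 = 0, M32 - M23 = 0, giving b12 = -87/425, b13 = 0, b23 = 0, i.e. R = 416/425 - 87/425*e12.
Its e12 coefficient is negative, so report the other preimage -R.
Answer: -416/425 + 87/425*e12. Why the constraint matters: R and -R act identically through the sandwich — M has trace 511599/180625 either way — so only the sign condition on e12 picks one of the two preimages.


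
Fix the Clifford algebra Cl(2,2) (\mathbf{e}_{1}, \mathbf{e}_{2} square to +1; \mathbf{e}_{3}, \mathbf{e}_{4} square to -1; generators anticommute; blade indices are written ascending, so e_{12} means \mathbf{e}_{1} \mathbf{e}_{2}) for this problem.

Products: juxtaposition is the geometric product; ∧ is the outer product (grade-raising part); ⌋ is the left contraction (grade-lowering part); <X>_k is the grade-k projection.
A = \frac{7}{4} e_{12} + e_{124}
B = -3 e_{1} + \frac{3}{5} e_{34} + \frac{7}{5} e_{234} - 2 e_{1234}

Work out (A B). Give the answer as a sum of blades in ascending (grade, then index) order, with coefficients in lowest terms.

step 1: \frac{21}{4} e_{2} + 2 e_{3} - \frac{7}{5} e_{13} - 3 e_{24} + \frac{7}{2} e_{34} + \frac{3}{5} e_{123} + \frac{49}{20} e_{134} + \frac{21}{20} e_{1234}
Answer: \frac{21}{4} e_{2} + 2 e_{3} - \frac{7}{5} e_{13} - 3 e_{24} + \frac{7}{2} e_{34} + \frac{3}{5} e_{123} + \frac{49}{20} e_{134} + \frac{21}{20} e_{1234}


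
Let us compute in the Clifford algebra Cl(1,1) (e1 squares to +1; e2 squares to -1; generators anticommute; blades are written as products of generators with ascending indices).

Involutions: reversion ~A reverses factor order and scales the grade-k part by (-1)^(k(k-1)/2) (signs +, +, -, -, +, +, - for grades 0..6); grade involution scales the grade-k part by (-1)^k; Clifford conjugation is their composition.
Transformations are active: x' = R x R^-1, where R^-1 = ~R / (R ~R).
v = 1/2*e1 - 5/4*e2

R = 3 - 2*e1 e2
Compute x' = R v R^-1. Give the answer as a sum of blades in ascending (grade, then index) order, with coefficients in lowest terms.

~R = 3 + 2*e1 e2, and R ~R = 5, so R^-1 = ~R / (5).
R v = -e1 - 11/4*e2
Answer: -17/10*e1 - 41/20*e2


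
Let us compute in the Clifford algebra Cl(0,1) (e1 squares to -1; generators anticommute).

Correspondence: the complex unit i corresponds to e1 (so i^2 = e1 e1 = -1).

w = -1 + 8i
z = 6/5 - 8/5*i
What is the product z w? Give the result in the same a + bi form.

In blades: z = 6/5 - 8/5*e1, w = -1 + 8*e1.
Distribute z over w term by term (generator squares from the signature, products reordered to ascending indices): (6/5)*w = -6/5 + 48/5*e1; (-8/5*e1)*w = 64/5 + 8/5*e1.
Sum: 58/5 + 56/5*e1; translating back through the correspondence:
Answer: 58/5 + 56/5*i


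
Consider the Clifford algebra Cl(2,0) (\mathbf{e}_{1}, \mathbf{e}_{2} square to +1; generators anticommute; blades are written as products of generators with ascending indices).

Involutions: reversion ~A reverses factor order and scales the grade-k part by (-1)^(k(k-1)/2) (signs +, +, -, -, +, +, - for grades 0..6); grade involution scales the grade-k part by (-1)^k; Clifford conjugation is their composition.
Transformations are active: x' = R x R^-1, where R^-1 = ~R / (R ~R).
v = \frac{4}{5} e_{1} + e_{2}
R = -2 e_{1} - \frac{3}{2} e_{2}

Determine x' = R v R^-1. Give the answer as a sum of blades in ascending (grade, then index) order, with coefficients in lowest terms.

~R = -2 e_{1} - \frac{3}{2} e_{2}, and R ~R = \frac{25}{4}, so R^-1 = ~R / (\frac{25}{4}).
R v = -\frac{31}{10} - \frac{4}{5} e_{1} e_{2}
Answer: \frac{148}{125} e_{1} + \frac{61}{125} e_{2}


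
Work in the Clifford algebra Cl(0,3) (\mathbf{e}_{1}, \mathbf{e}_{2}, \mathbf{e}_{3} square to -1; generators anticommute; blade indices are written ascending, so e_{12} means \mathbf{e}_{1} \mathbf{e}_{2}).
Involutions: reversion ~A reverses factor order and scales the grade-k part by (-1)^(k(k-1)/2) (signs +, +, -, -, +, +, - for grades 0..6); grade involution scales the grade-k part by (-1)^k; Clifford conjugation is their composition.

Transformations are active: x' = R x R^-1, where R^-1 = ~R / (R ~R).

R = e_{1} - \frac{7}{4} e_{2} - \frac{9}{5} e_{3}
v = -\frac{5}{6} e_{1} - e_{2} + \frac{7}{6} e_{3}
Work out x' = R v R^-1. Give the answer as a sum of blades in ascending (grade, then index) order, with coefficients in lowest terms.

~R = e_{1} - \frac{7}{4} e_{2} - \frac{9}{5} e_{3}, and R ~R = -\frac{2921}{400}, so R^-1 = ~R / (-\frac{2921}{400}).
R v = \frac{71}{60} - \frac{59}{24} e_{12} - \frac{1}{3} e_{13} - \frac{461}{120} e_{23}
Answer: \frac{2975}{5842} e_{1} + \frac{13733}{8763} e_{2} - \frac{10223}{17526} e_{3}


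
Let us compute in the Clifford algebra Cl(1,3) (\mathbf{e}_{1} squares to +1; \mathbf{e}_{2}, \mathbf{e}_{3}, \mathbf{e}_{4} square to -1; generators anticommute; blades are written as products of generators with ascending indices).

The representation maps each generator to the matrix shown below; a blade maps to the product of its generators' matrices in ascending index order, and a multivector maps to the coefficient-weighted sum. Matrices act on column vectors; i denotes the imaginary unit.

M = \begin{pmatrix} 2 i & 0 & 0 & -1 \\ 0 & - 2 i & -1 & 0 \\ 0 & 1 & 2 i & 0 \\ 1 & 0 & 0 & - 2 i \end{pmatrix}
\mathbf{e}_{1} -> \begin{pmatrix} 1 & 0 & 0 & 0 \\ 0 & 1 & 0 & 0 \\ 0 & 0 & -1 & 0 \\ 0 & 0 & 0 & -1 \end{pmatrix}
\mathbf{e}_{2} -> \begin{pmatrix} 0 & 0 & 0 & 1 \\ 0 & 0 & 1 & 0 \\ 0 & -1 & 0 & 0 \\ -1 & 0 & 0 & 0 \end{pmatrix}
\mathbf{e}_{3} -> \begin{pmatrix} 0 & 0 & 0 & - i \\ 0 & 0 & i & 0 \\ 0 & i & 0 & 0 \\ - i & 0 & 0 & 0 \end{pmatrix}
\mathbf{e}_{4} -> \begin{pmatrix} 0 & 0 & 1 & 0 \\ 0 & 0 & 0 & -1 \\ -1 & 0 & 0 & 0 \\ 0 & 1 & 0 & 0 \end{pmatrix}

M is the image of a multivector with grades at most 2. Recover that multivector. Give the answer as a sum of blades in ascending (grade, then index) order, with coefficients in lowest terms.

Method: the blade images are trace-orthogonal — tr(rho(e_A) rho(e_B)^-1) = 4 if A = B and 0 otherwise — and rho(e_A)^-1 = (e_A)^2 * rho(e_A) with (e_A)^2 = +1 or -1, so the coefficient of e_A in the preimage is (e_A)^2 * tr(M rho(e_A))/4.
Nonzero projections over blades of grade <= 2: e_{2}: (e_{2})^2 = -1, tr(M rho(e_{2})) = 4, coefficient -1; e_{2} e_{3}: (e_{2} e_{3})^2 = -1, tr(M rho(e_{2} e_{3})) = 8, coefficient -2. Every other blade of grade <= 2 projects to 0.
Answer: -e_{2} - 2 e_{2} e_{3}


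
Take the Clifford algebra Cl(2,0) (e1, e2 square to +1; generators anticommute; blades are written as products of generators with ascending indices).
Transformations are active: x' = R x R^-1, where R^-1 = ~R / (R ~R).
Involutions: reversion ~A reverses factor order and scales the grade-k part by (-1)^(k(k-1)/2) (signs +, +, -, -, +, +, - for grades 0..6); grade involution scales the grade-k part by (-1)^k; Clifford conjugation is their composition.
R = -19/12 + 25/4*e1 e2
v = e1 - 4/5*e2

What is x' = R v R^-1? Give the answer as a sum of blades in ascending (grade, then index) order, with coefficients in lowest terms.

~R = -19/12 - 25/4*e1 e2, and R ~R = 2993/72, so R^-1 = ~R / (2993/72).
R v = -79/12*e1 - 299/60*e2
Answer: -1492/2993*e1 + 17653/14965*e2


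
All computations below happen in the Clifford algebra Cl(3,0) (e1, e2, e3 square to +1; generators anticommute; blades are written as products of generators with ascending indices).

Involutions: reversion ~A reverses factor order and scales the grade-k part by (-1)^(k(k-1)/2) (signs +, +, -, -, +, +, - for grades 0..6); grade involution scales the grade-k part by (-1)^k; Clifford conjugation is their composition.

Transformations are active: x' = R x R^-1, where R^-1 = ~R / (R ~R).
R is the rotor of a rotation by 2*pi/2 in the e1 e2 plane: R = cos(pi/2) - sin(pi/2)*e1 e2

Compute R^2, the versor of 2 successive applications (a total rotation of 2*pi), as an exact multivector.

Rotor phase runs at HALF the rotation angle; powers of one rotor simply add phase, so after 2 steps in e1 e2 the phase is 2*pi/2 = pi and R^2 = cos(pi) - sin(pi)*e1 e2.
cos(pi) = -1 and sin(pi) = 0, so R^2 = -1. The total rotation 2*pi is 1 full turn, so every vector returns to itself, yet the rotor is -1, on the OTHER sheet of the double cover (an odd number of 2*pi turns).
Answer: -1


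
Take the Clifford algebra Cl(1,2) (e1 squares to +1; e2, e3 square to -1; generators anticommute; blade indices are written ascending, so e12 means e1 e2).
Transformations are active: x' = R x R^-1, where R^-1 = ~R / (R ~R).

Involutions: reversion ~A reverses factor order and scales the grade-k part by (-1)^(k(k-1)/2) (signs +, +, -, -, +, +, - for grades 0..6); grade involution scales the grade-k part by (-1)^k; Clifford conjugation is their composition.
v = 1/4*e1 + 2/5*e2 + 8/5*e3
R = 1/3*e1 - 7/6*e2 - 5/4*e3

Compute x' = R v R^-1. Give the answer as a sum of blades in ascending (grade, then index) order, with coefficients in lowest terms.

~R = 1/3*e1 - 7/6*e2 - 5/4*e3, and R ~R = -45/16, so R^-1 = ~R / (-45/16).
R v = 51/20 + 17/40*e12 + 203/240*e13 - 41/30*e23
Answer: -769/900*e1 + 386/225*e2 + 2/3*e3


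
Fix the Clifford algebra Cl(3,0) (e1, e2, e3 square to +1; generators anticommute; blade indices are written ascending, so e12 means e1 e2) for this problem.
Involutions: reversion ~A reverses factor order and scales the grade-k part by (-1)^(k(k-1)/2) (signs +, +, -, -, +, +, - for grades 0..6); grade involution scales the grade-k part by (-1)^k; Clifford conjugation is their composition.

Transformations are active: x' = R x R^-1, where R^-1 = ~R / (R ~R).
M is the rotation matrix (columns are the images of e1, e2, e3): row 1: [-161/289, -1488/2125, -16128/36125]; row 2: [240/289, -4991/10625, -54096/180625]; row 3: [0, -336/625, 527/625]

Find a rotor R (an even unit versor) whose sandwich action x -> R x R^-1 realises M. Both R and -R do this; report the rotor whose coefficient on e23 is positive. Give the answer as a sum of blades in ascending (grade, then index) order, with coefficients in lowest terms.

Method: write R = a + b12*e12 + b13*e13 + b23*e23 with a^2 + b12^2 + b13^2 + b23^2 = 1 (so R^-1 = ~R). Expanding the columns R e_j ~R gives tr M = 4a^2 - 1 and, from the antisymmetric part, M21 - M12 = -4a*b12, M13 - M31 = 4a*b13, M32 - M23 = -4a*b23.
Here tr M = -33169/180625, so a^2 = (1 + tr M)/4 = 36864/180625 and a = ±192/425. Taking a = 192/425: M21 - M12 = 55296/36125, M13 - M31 = -16128/36125, M32 - M23 = -43008/180625, giving b12 = -72/85, b13 = -21/85, b23 = 56/425, i.e. R = 192/425 - 72/85*e12 - 21/85*e13 + 56/425*e23.
Its e23 coefficient is already positive.
Answer: 192/425 - 72/85*e12 - 21/85*e13 + 56/425*e23. Note: both R and -R realise this M (trace -33169/180625); the covering map identifies them, and the e23-coefficient sign is the tie-breaker.


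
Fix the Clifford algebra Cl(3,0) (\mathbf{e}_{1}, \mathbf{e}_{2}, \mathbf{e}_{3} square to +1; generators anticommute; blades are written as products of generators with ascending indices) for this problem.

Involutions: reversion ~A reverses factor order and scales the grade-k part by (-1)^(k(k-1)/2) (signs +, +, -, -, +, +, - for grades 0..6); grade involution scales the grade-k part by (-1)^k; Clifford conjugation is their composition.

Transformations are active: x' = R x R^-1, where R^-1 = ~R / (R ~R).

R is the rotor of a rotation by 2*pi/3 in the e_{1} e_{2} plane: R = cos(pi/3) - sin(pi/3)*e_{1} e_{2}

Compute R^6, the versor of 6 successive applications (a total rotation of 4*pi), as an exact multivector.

Half-angle bookkeeping: 6 applications in e_{1} e_{2} add up to rotor phase 6*pi/3 = 2 \pi, so R^6 = cos(2 \pi) - sin(2 \pi)*e_{1} e_{2}.
cos(2 \pi) = 1 and sin(2 \pi) = 0, so R^6 = 1. The total rotation 4*pi is 2 full turns, so every vector returns to itself, yet the rotor is +1, back on the identity sheet (an even number of 2*pi turns).
Answer: 1


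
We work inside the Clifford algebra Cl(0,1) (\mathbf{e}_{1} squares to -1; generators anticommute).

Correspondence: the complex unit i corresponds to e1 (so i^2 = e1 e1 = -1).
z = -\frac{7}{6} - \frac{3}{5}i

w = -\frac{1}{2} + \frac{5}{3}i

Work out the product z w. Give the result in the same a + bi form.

In blades: z = -\frac{7}{6} - \frac{3}{5} e_{1}, w = -\frac{1}{2} + \frac{5}{3} e_{1}.
Distribute z over w term by term (generator squares from the signature, products reordered to ascending indices): (-\frac{7}{6})*w = \frac{7}{12} - \frac{35}{18} e_{1}; (-\frac{3}{5} e_{1})*w = 1 + \frac{3}{10} e_{1}.
Sum: \frac{19}{12} - \frac{74}{45} e_{1}; translating back through the correspondence:
Answer: \frac{19}{12} - \frac{74}{45}i


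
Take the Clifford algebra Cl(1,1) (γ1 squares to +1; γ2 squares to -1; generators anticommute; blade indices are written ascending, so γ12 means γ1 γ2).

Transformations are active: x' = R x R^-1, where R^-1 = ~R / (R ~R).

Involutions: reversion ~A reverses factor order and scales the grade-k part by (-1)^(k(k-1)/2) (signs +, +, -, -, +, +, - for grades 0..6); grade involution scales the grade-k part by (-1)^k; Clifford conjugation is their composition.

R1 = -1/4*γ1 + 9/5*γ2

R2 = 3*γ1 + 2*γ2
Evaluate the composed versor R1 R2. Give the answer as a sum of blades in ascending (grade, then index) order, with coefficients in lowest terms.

Distribute over the terms of R1 (each basis-blade product reordered to ascending indices, repeated generators contracted through their squares):
(-1/4*γ1) R2 = -3/4 - 1/2*γ12
(9/5*γ2) R2 = -18/5 - 27/5*γ12
Summing the partial products and collecting blades:
Answer: -87/20 - 59/10*γ12


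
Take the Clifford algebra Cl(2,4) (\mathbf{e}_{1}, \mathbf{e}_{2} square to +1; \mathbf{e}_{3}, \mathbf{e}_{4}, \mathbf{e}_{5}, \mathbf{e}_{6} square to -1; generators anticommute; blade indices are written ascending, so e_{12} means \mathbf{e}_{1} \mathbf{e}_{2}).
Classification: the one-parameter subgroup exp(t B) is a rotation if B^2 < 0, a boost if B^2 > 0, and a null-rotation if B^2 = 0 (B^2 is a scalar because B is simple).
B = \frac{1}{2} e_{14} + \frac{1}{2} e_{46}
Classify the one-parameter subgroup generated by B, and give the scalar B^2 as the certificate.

B^2 term by term: the squares give (\frac{1}{2})^2*(e_{14})^2 + (\frac{1}{2})^2*(e_{46})^2 = \frac{1}{4}*(+1) + \frac{1}{4}*(-1) = 0 (each basis 2-blade squares to minus the product of its generators' squares); cross terms between blades sharing an index anticommute and cancel. So B^2 = 0.
Answer: null-rotation, certificate B^2 = 0. The scalar 0 is the complete invariant here: its sign names the subgroup type.


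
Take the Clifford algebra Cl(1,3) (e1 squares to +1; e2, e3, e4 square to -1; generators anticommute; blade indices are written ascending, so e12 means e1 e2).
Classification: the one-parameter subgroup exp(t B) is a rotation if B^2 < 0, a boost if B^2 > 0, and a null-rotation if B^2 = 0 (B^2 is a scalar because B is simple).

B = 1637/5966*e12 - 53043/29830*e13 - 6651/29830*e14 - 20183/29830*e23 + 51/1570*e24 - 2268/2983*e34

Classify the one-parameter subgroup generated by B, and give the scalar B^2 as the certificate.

B^2 term by term: the squares give (1637/5966)^2*(e12)^2 + (-53043/29830)^2*(e13)^2 + (-6651/29830)^2*(e14)^2 + (-20183/29830)^2*(e23)^2 + (51/1570)^2*(e24)^2 + (-2268/2983)^2*(e34)^2 = 2679769/35593156*(+1) + 2813559849/889828900*(+1) + 44235801/889828900*(+1) + 407353489/889828900*(-1) + 2601/2464900*(-1) + 5143824/8898289*(-1) = 9/4 (each basis 2-blade squares to minus the product of its generators' squares); cross terms between blades sharing an index anticommute and cancel; the commuting (index-disjoint) pairs give grade-4 terms 2*c*c'*(blade product), which cancel blade by blade — e1234: -3712716/8898289 + 2705193/23416550 + 134237133/444914450 = 0 — confirming B is simple. So B^2 = 9/4.
Answer: boost, certificate B^2 = 9/4. One invariant decides it: the square 9/4 survives every conjugation, and its sign is exactly the classification.


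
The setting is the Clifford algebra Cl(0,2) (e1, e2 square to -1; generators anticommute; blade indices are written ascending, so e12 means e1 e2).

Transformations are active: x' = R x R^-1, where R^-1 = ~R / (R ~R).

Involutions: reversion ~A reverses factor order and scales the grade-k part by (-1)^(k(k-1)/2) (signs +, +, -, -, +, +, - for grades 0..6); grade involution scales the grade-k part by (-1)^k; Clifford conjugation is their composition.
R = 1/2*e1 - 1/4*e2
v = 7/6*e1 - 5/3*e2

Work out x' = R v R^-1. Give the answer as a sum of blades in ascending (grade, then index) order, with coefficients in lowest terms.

~R = 1/2*e1 - 1/4*e2, and R ~R = -5/16, so R^-1 = ~R / (-5/16).
R v = -1 - 13/24*e12
Answer: 61/30*e1 + 1/15*e2


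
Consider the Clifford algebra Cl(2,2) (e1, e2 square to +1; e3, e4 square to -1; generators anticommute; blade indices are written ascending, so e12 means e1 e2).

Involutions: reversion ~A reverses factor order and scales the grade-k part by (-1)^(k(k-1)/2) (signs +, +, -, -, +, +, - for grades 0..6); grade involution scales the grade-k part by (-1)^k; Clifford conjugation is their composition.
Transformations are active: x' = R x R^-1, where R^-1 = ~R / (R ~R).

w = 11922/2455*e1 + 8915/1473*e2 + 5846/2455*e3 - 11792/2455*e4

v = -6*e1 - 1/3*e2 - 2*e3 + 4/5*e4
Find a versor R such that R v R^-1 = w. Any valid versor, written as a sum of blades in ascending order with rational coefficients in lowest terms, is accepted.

R = v + w = -2808/2455*e1 + 2808/491*e2 + 936/2455*e3 - 9828/2455*e4 works: the equal norms (7081/225) guarantee its sandwich swaps v into w.
Answer: -2808/2455*e1 + 2808/491*e2 + 936/2455*e3 - 9828/2455*e4


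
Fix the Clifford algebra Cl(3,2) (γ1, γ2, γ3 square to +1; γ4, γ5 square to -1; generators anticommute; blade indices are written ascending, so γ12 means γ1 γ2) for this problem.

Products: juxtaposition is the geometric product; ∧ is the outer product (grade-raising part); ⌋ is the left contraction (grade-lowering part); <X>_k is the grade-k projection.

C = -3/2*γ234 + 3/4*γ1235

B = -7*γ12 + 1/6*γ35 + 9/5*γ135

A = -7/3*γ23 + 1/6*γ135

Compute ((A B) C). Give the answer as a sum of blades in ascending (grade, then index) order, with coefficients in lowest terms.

step 1: 3/10 + 1/36*γ1 - 49/3*γ13 - 7/18*γ25 - 21/5*γ125 - 7/6*γ235
step 2: 7/8*γ1 + 63/20*γ3 + 7/24*γ13 - 49/4*γ25 + 7/4*γ45 - 49/2*γ124 - 9/20*γ234 + 1/48*γ235 - 7/12*γ345 - 1/24*γ1234 + 9/40*γ1235 - 63/10*γ1345
Answer: 7/8*γ1 + 63/20*γ3 + 7/24*γ13 - 49/4*γ25 + 7/4*γ45 - 49/2*γ124 - 9/20*γ234 + 1/48*γ235 - 7/12*γ345 - 1/24*γ1234 + 9/40*γ1235 - 63/10*γ1345


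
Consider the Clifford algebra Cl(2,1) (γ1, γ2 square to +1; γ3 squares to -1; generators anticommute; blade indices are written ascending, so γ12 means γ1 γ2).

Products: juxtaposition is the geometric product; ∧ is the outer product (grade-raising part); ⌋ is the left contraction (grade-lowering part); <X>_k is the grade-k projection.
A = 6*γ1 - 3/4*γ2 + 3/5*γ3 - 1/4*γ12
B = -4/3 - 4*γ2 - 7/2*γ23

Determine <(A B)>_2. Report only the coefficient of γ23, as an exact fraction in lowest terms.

step 1: 3 - 7*γ1 - 11/10*γ2 + 73/40*γ3 - 71/3*γ12 + 7/8*γ13 + 12/5*γ23 - 21*γ123
step 2: -71/3*γ12 + 7/8*γ13 + 12/5*γ23
Answer: 12/5


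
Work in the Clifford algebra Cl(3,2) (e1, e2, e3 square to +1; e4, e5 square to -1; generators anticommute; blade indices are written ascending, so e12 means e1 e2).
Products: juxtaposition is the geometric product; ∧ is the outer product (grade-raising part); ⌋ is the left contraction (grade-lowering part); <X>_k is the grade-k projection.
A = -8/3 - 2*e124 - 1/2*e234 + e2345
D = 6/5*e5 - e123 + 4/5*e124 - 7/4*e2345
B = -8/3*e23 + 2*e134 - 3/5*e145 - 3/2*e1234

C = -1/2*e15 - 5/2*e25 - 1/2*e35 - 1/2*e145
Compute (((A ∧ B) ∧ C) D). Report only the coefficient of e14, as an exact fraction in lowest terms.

step 1: 64/9*e23 - 16/3*e134 + 8/5*e145 + 4*e1234
step 2: -32/9*e1235 + 88/9*e12345
step 3: -154/9*e1 + 32/9*e5 - 56/9*e14 - 352/45*e35 + 88/9*e45 + 64/15*e123 - 128/45*e345 - 176/15*e1234
Answer: -56/9


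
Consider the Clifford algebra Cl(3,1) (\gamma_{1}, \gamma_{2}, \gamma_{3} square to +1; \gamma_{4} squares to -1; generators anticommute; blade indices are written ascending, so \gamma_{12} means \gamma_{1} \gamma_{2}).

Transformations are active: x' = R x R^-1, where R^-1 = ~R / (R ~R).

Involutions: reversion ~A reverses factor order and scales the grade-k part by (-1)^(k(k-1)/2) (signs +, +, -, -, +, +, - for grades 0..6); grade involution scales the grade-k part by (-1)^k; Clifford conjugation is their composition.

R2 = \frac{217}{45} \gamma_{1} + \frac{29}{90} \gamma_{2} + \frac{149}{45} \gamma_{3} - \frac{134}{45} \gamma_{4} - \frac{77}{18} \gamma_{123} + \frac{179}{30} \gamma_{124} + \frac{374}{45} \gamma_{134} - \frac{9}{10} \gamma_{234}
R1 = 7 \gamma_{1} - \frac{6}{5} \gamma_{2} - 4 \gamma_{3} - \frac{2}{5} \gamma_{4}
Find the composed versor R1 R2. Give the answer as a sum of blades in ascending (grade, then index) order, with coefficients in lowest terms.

Distribute over the terms of R1 (each basis-blade product reordered to ascending indices, repeated generators contracted through their squares):
(7 \gamma_{1}) R2 = \frac{1519}{45} + \frac{203}{90} \gamma_{12} + \frac{1043}{45} \gamma_{13} - \frac{938}{45} \gamma_{14} - \frac{539}{18} \gamma_{23} + \frac{1253}{30} \gamma_{24} + \frac{2618}{45} \gamma_{34} - \frac{63}{10} \gamma_{1234}
(-\frac{6}{5} \gamma_{2}) R2 = -\frac{29}{75} + \frac{434}{75} \gamma_{12} - \frac{77}{15} \gamma_{13} + \frac{179}{25} \gamma_{14} - \frac{298}{75} \gamma_{23} + \frac{268}{75} \gamma_{24} + \frac{27}{25} \gamma_{34} + \frac{748}{75} \gamma_{1234}
(-4 \gamma_{3}) R2 = -\frac{596}{45} + \frac{154}{9} \gamma_{12} + \frac{868}{45} \gamma_{13} + \frac{1496}{45} \gamma_{14} + \frac{58}{45} \gamma_{23} - \frac{18}{5} \gamma_{24} + \frac{536}{45} \gamma_{34} - \frac{358}{15} \gamma_{1234}
(-\frac{2}{5} \gamma_{4}) R2 = -\frac{268}{225} + \frac{179}{75} \gamma_{12} + \frac{748}{225} \gamma_{13} + \frac{434}{225} \gamma_{14} - \frac{9}{25} \gamma_{23} + \frac{29}{225} \gamma_{24} + \frac{298}{225} \gamma_{34} - \frac{77}{45} \gamma_{1234}
Summing the partial products and collecting blades:
Answer: \frac{284}{15} + \frac{1377}{50} \gamma_{12} + \frac{9148}{225} \gamma_{13} + \frac{967}{45} \gamma_{14} - \frac{2969}{90} \gamma_{23} + \frac{18841}{450} \gamma_{24} + \frac{5437}{75} \gamma_{34} - \frac{9857}{450} \gamma_{1234}


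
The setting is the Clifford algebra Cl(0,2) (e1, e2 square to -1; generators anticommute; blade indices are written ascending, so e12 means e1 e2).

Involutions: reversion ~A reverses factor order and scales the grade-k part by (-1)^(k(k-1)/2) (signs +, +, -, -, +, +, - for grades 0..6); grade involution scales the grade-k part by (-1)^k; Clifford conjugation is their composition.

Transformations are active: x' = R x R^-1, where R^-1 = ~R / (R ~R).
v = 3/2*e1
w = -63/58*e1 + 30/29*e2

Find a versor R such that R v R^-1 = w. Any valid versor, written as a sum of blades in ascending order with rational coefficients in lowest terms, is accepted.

Since q(v) = q(w) = -9/4, the sum R = v + w = 12/29*e1 + 30/29*e2 does the job whenever invertible.
Answer: 12/29*e1 + 30/29*e2


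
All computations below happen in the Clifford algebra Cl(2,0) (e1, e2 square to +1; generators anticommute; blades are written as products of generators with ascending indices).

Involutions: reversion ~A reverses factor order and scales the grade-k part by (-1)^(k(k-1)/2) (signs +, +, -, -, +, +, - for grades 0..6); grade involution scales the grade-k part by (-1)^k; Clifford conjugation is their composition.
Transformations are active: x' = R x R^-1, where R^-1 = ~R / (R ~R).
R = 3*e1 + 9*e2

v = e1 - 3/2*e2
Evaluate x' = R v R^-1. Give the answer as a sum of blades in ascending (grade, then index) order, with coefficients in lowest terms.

~R = 3*e1 + 9*e2, and R ~R = 90, so R^-1 = ~R / (90).
R v = -21/2 - 27/2*e1 e2
Answer: -17/10*e1 - 3/5*e2


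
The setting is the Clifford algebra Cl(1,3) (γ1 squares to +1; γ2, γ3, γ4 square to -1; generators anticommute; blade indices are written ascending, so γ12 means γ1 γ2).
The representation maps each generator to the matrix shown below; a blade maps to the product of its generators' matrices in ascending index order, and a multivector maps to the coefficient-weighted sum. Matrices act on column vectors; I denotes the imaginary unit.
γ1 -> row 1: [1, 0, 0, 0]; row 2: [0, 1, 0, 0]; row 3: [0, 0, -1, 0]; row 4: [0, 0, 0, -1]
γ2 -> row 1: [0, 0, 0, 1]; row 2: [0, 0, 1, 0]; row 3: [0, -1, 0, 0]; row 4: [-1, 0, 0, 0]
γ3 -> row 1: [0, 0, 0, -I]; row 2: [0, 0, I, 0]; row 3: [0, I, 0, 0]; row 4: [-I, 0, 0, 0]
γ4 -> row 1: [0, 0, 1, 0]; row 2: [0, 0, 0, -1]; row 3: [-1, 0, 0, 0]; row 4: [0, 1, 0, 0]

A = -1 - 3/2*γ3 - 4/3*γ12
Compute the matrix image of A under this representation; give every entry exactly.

Bivector images (products of the table entries): rho(γ12) = rho(γ1)rho(γ2) = row 1: [0, 0, 0, 1]; row 2: [0, 0, 1, 0]; row 3: [0, 1, 0, 0]; row 4: [1, 0, 0, 0].
M = (-1)*1 + (-3/2)*rho(γ3) + (-4/3)*rho(γ12), summed entrywise (1 is the identity matrix):
Answer: row 1: [-1, 0, 0, -4/3 + 3*I/2]; row 2: [0, -1, -4/3 - 3*I/2, 0]; row 3: [0, -4/3 - 3*I/2, -1, 0]; row 4: [-4/3 + 3*I/2, 0, 0, -1]


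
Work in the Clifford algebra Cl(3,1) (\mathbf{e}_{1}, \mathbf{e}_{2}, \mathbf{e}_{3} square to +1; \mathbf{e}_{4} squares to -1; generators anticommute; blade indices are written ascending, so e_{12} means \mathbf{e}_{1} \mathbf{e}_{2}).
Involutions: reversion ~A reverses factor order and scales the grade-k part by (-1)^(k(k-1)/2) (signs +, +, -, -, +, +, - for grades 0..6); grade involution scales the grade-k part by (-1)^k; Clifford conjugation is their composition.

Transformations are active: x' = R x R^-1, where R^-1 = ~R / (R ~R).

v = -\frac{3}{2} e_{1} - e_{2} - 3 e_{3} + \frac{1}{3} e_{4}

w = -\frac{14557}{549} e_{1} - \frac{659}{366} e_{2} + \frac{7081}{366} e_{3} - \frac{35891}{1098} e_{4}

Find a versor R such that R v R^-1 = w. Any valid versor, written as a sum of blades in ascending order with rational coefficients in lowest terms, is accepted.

Here q(v) = q(w) = \frac{437}{36}; the classical choice R = v + w = -\frac{30761}{1098} e_{1} - \frac{1025}{366} e_{2} + \frac{5983}{366} e_{3} - \frac{35525}{1098} e_{4} then realises v -> w under the sandwich.
Answer: -\frac{30761}{1098} e_{1} - \frac{1025}{366} e_{2} + \frac{5983}{366} e_{3} - \frac{35525}{1098} e_{4}


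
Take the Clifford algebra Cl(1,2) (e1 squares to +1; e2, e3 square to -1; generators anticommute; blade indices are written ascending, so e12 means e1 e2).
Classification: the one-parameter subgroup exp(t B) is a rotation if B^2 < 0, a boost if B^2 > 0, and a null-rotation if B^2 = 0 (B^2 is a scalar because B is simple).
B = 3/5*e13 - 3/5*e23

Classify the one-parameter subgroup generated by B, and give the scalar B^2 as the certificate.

B^2 term by term: the squares give (3/5)^2*(e13)^2 + (-3/5)^2*(e23)^2 = 9/25*(+1) + 9/25*(-1) = 0 (each basis 2-blade squares to minus the product of its generators' squares); cross terms between blades sharing an index anticommute and cancel. So B^2 = 0.
Answer: null-rotation, certificate B^2 = 0. Why this suffices: the scalar 0 survives any versor conjugation, so its sign alone determines the class however B is presented.


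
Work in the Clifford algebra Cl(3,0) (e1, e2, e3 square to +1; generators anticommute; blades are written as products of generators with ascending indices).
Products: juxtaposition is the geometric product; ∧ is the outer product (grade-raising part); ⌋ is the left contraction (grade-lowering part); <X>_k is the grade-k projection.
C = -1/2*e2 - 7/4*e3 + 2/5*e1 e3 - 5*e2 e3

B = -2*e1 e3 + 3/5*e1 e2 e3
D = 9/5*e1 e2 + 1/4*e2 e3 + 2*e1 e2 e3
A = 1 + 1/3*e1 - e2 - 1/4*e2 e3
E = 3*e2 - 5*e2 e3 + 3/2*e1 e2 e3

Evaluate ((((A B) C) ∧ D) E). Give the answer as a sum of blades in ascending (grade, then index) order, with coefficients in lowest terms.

step 1: 3/20*e1 - 2/3*e3 + 1/2*e1 e2 - 7/5*e1 e3 + 1/5*e2 e3 - 7/5*e1 e2 e3
step 2: 409/150 - 68/15*e1 - 1273/300*e2 + 4/25*e3 - 909/200*e1 e2 - 277/80*e1 e3 - 8/15*e2 e3 - 93/40*e1 e2 e3
step 3: 1227/250*e1 e2 + 409/600*e2 e3 + 576/125*e1 e2 e3
step 4: -10511/3000 + 73483/2000*e1 - 9407/1000*e3 - 9591/250*e1 e3
Answer: -10511/3000 + 73483/2000*e1 - 9407/1000*e3 - 9591/250*e1 e3


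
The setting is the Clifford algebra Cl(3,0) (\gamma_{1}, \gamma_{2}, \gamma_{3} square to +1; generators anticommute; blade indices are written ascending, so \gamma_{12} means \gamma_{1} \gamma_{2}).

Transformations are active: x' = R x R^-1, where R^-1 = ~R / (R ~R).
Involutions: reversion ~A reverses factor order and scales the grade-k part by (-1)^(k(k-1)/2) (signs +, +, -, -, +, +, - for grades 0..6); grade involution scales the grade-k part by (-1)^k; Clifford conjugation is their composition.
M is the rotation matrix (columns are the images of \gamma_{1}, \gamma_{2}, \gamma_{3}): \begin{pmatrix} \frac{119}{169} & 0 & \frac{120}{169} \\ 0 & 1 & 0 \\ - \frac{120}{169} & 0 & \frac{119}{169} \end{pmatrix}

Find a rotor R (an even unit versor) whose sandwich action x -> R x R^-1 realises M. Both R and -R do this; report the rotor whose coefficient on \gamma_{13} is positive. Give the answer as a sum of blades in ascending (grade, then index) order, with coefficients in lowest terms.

Method: write R = a + b12*\gamma_{12} + b13*\gamma_{13} + b23*\gamma_{23} with a^2 + b12^2 + b13^2 + b23^2 = 1 (so R^-1 = ~R). Expanding the columns R e_j ~R gives tr M = 4a^2 - 1 and, from the antisymmetric part, M21 - M12 = -4a*b12, M13 - M31 = 4a*b13, M32 - M23 = -4a*b23.
Here tr M = \frac{407}{169}, so a^2 = (1 + tr M)/4 = \frac{144}{169} and a = ±\frac{12}{13}. Taking a = \frac{12}{13}: M21 - M12 = 0, M13 - M31 = \frac{240}{169}, M32 - M23 = 0, giving b12 = 0, b13 = \frac{5}{13}, b23 = 0, i.e. R = \frac{12}{13} + \frac{5}{13} \gamma_{13}.
Its \gamma_{13} coefficient is already positive.
Answer: \frac{12}{13} + \frac{5}{13} \gamma_{13}. Key observation: the double cover Spin(3) -> SO(3) sends R and -R to the same matrix (trace \frac{407}{169} here), so the stated sign of the \gamma_{13} coefficient is what selects one sheet.
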